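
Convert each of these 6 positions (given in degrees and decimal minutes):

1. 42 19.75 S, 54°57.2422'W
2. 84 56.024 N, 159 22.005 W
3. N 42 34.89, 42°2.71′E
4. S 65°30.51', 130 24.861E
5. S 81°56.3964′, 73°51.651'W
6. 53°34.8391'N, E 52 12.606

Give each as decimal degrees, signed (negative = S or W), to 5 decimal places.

1. -42.32917, -54.95404
2. 84.93373, -159.36675
3. 42.58150, 42.04517
4. -65.50850, 130.41435
5. -81.93994, -73.86085
6. 53.58065, 52.21010

Point 1:
  Lat: 19.75′ = 0.329167°; total 42.329167
  hemisphere S, so the sign is −
  Longitude: 54 + 57.2422/60 = 54.954037
  W ⇒ negate
Point 2:
  Latitude: 56.024′ = 0.933733°; total 84.933733
  N → positive
  Lon: 22.005′ = 0.366750°; total 159.366750
  hemisphere W, so the sign is −
Point 3:
  φ: 34.89′ = 0.581500°; total 42.581500
  N ⇒ keep positive
  Longitude: 42 + 2.71/60 = 42.045167
  E → positive
Point 4:
  Lat: 65 + 30.51/60 = 65.508500
  S ⇒ negate
  Lon: 130 + 24.861/60 = 130.414350
  E → positive
Point 5:
  Lat: 81 + 56.3964/60 = 81.939940
  S ⇒ negate
  λ: 73 + 51.651/60 = 73.860850
  W → negative
Point 6:
  Latitude: 53 + 34.8391/60 = 53.580652
  N ⇒ keep positive
  Lon: 52 + 12.606/60 = 52.210100
  E ⇒ keep positive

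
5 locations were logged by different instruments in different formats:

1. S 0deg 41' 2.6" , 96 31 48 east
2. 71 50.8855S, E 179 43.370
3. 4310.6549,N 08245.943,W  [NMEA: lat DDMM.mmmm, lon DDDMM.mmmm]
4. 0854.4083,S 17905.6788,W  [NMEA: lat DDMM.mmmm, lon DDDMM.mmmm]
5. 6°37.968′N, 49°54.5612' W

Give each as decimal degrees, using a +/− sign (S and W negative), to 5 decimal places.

1. -0.68406, 96.53000
2. -71.84809, 179.72283
3. 43.17758, -82.76572
4. -8.90681, -179.09465
5. 6.63280, -49.90935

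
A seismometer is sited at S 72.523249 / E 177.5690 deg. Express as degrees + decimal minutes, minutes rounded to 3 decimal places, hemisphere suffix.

Lat: minutes = (72.523249 − 72) × 60 = 31.39494
λ: 177° + 0.569000 × 60 = 177° 34.14000′

72° 31.395′ S, 177° 34.140′ E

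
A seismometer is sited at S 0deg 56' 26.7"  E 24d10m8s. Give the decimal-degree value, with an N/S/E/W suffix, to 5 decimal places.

0.94075° S, 24.16889° E

Latitude: 0 + 56/60 + 26.7/3600 = 0.940750
λ: 24° + 10/60 + 8/3600 = 24 + 0.166667 + 0.002222 = 24.168889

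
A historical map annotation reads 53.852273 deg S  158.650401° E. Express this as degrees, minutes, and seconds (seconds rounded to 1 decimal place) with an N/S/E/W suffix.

53°51′8.2″ S, 158°39′1.4″ E

Latitude: whole degrees 53; 51.13638′ → 51′ and 8.183″
Lon: 0.650401 × 60 = 39.02406′ → 39′, remainder × 60 = 1.444″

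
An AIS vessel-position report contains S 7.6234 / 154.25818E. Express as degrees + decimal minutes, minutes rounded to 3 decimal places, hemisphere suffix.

7° 37.404′ S, 154° 15.491′ E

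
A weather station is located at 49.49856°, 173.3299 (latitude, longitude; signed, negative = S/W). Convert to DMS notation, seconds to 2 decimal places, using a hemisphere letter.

49°29′54.82″ N, 173°19′47.64″ E

Latitude: whole degrees 49; 29.91360′ → 29′ and 54.8160″
λ: whole degrees 173; 19.79400′ → 19′ and 47.6400″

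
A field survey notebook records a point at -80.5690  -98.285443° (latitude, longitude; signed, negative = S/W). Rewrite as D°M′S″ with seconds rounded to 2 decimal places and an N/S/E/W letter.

Latitude is negative → S; |value| = 80.569000
Lat: 0.569000 × 60 = 34.14000′ → 34′, remainder × 60 = 8.4000″
Longitude is negative → W; |value| = 98.285443
Longitude: whole degrees 98; 17.12658′ → 17′ and 7.5948″

80°34′8.40″ S, 98°17′7.59″ W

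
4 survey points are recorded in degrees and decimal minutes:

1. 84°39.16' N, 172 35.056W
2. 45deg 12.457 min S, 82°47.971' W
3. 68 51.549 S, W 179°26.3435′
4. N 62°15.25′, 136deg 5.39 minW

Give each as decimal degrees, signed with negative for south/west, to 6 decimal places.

Point 1:
  φ: 84 + 39.16/60 = 84.6526667
  N ⇒ keep positive
  Lon: 172 + 35.056/60 = 172.5842667
  W ⇒ negate
Point 2:
  φ: 12.457′ = 0.207617°; total 45.2076167
  S → negative
  Lon: 82 + 47.971/60 = 82.7995167
  W → negative
Point 3:
  Latitude: 51.549′ = 0.859150°; total 68.8591500
  S ⇒ negate
  λ: 26.3435′ = 0.439058°; total 179.4390583
  hemisphere W, so the sign is −
Point 4:
  φ: 15.25′ = 0.254167°; total 62.2541667
  N ⇒ keep positive
  λ: 136 + 5.39/60 = 136.0898333
  hemisphere W, so the sign is −

1. 84.652667, -172.584267
2. -45.207617, -82.799517
3. -68.859150, -179.439058
4. 62.254167, -136.089833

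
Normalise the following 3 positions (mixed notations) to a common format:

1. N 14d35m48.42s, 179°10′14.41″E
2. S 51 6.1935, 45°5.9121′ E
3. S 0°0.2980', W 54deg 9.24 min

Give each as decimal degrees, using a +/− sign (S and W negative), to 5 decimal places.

1. 14.59678, 179.17067
2. -51.10323, 45.09854
3. -0.00497, -54.15400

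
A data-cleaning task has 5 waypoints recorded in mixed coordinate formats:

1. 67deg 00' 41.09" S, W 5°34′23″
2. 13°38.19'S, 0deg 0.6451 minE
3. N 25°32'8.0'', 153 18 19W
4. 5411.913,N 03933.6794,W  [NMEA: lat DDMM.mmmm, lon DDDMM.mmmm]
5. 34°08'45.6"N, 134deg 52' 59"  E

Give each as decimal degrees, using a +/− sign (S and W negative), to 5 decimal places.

Point 1:
  Latitude: 0′ + 41.09″ = 0.68483′; 67 + 0.68483/60 = 67.011414
  S ⇒ negate
  Longitude: 5° + 34/60 + 23/3600 = 5 + 0.566667 + 0.006389 = 5.573056
  W → negative
Point 2:
  φ: 13 + 38.19/60 = 13.636500
  S ⇒ negate
  λ: 0 + 0.6451/60 = 0.010752
  E → positive
Point 3:
  φ: 25 + 32/60 + 8/3600 = 25.535556
  N ⇒ keep positive
  Lon: 153° + 18/60 + 19/3600 = 153 + 0.300000 + 0.005278 = 153.305278
  W → negative
Point 4:
  Lat: split at 2 digits → 54° and 11.913′; 54 + 11.913/60 = 54.198550
  N → positive
  Longitude: degrees = first 3 digits = 39, minutes = 33.6794; 39 + 33.6794/60 = 39.561323
  W → negative
Point 5:
  Lat: 34° + 8/60 + 45.6/3600 = 34 + 0.133333 + 0.012667 = 34.146000
  N ⇒ keep positive
  Longitude: 52′ + 59″ = 52.98333′; 134 + 52.98333/60 = 134.883056
  E ⇒ keep positive

1. -67.01141, -5.57306
2. -13.63650, 0.01075
3. 25.53556, -153.30528
4. 54.19855, -39.56132
5. 34.14600, 134.88306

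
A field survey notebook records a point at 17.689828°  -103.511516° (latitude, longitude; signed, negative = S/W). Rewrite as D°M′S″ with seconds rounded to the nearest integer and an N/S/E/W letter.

Latitude: whole degrees 17; 41.38968′ → 41′ and 23.38″
Longitude is negative → W; |value| = 103.511516
Lon: 0.511516° → 30.69096′; 0.69096 × 60 = 41.46″

17°41′23″ N, 103°30′41″ W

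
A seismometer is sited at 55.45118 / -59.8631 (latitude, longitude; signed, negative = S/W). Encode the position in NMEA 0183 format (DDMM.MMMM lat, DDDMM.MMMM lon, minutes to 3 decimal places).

φ: 55° + 0.451180 × 60 = 55° 27.07080′
Longitude is negative → W; |value| = 59.863100
Lon: fractional part 0.863100 → 51.78600 minutes

5527.071,N / 05951.786,W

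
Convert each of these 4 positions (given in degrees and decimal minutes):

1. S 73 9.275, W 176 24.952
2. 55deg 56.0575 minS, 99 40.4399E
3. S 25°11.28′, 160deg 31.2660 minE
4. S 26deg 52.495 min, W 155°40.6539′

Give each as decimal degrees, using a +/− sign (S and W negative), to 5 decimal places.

1. -73.15458, -176.41587
2. -55.93429, 99.67400
3. -25.18800, 160.52110
4. -26.87492, -155.67757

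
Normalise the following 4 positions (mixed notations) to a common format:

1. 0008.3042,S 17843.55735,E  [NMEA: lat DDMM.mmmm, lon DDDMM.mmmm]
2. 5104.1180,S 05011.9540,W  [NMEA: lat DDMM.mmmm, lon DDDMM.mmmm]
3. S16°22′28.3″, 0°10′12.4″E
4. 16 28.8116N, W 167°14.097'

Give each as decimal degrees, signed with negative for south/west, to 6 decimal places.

Point 1:
  φ: split at 2 digits → 00° and 8.3042′; 0 + 8.3042/60 = 0.1384033
  S ⇒ negate
  Longitude: split at 3 digits → 178° and 43.55735′; 178 + 43.55735/60 = 178.7259558
  E ⇒ keep positive
Point 2:
  φ: degrees = first 2 digits = 51, minutes = 4.118; 51 + 4.118/60 = 51.0686333
  S → negative
  λ: degrees = first 3 digits = 50, minutes = 11.954; 50 + 11.954/60 = 50.1992333
  W → negative
Point 3:
  Latitude: 22′ + 28.3″ = 22.47167′; 16 + 22.47167/60 = 16.3745278
  S ⇒ negate
  Longitude: 10′ + 12.4″ = 10.20667′; 0 + 10.20667/60 = 0.1701111
  E ⇒ keep positive
Point 4:
  Lat: 16 + 28.8116/60 = 16.4801933
  N ⇒ keep positive
  Longitude: 14.097′ = 0.234950°; total 167.2349500
  hemisphere W, so the sign is −

1. -0.138403, 178.725956
2. -51.068633, -50.199233
3. -16.374528, 0.170111
4. 16.480193, -167.234950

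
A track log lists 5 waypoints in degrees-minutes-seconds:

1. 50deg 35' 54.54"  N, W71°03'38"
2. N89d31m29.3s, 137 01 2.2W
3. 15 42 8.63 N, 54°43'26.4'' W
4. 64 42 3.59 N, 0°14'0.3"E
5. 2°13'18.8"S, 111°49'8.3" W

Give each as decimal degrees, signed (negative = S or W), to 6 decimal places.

Point 1:
  Latitude: 50 + 35/60 + 54.54/3600 = 50.5984833
  N → positive
  λ: 71° + 3/60 + 38/3600 = 71 + 0.050000 + 0.010556 = 71.0605556
  W → negative
Point 2:
  Latitude: 31′ + 29.3″ = 31.48833′; 89 + 31.48833/60 = 89.5248056
  N → positive
  Longitude: 137 + 1/60 + 2.2/3600 = 137.0172778
  hemisphere W, so the sign is −
Point 3:
  φ: 15 + 42/60 + 8.63/3600 = 15.7023972
  N → positive
  λ: 43′ + 26.4″ = 43.44000′; 54 + 43.44000/60 = 54.7240000
  W ⇒ negate
Point 4:
  Latitude: 64° + 42/60 + 3.59/3600 = 64 + 0.700000 + 0.000997 = 64.7009972
  N → positive
  λ: 14′ + 0.3″ = 14.00500′; 0 + 14.00500/60 = 0.2334167
  E ⇒ keep positive
Point 5:
  Lat: 2° + 13/60 + 18.8/3600 = 2 + 0.216667 + 0.005222 = 2.2218889
  hemisphere S, so the sign is −
  λ: 111° + 49/60 + 8.3/3600 = 111 + 0.816667 + 0.002306 = 111.8189722
  hemisphere W, so the sign is −

1. 50.598483, -71.060556
2. 89.524806, -137.017278
3. 15.702397, -54.724000
4. 64.700997, 0.233417
5. -2.221889, -111.818972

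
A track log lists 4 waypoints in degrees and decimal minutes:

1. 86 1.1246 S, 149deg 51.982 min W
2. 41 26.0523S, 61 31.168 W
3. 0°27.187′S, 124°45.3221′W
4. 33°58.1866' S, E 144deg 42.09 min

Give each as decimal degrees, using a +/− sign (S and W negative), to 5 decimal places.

1. -86.01874, -149.86637
2. -41.43421, -61.51947
3. -0.45312, -124.75537
4. -33.96978, 144.70150

Point 1:
  φ: 1.1246′ = 0.018743°; total 86.018743
  hemisphere S, so the sign is −
  Lon: 149 + 51.982/60 = 149.866367
  W ⇒ negate
Point 2:
  Lat: 26.0523′ = 0.434205°; total 41.434205
  S ⇒ negate
  Lon: 31.168′ = 0.519467°; total 61.519467
  hemisphere W, so the sign is −
Point 3:
  Lat: 0 + 27.187/60 = 0.453117
  S → negative
  Lon: 45.3221′ = 0.755368°; total 124.755368
  W → negative
Point 4:
  Lat: 33 + 58.1866/60 = 33.969777
  S → negative
  Lon: 144 + 42.09/60 = 144.701500
  E → positive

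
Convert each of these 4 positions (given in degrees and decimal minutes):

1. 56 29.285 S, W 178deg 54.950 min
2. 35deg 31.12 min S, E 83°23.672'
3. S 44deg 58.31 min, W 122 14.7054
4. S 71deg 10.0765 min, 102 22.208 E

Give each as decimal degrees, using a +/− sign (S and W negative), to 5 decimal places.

1. -56.48808, -178.91583
2. -35.51867, 83.39453
3. -44.97183, -122.24509
4. -71.16794, 102.37013

Point 1:
  Latitude: 29.285′ = 0.488083°; total 56.488083
  S ⇒ negate
  Lon: 178 + 54.95/60 = 178.915833
  hemisphere W, so the sign is −
Point 2:
  Latitude: 35 + 31.12/60 = 35.518667
  hemisphere S, so the sign is −
  Lon: 23.672′ = 0.394533°; total 83.394533
  E ⇒ keep positive
Point 3:
  φ: 58.31′ = 0.971833°; total 44.971833
  hemisphere S, so the sign is −
  Lon: 14.7054′ = 0.245090°; total 122.245090
  W ⇒ negate
Point 4:
  Latitude: 71 + 10.0765/60 = 71.167942
  S ⇒ negate
  Lon: 102 + 22.208/60 = 102.370133
  E ⇒ keep positive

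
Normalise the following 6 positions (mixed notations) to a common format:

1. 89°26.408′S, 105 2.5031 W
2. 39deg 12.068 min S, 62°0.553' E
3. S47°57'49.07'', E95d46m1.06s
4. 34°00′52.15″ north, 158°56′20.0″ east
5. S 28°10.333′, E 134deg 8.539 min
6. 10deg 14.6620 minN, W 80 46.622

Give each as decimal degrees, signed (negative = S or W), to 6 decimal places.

Point 1:
  Latitude: 89 + 26.408/60 = 89.4401333
  S → negative
  Longitude: 2.5031′ = 0.041718°; total 105.0417183
  W → negative
Point 2:
  Latitude: 12.068′ = 0.201133°; total 39.2011333
  S ⇒ negate
  λ: 0.553′ = 0.009217°; total 62.0092167
  E → positive
Point 3:
  φ: 47° + 57/60 + 49.07/3600 = 47 + 0.950000 + 0.013631 = 47.9636306
  S → negative
  Longitude: 95 + 46/60 + 1.06/3600 = 95.7669611
  E → positive
Point 4:
  Lat: 34 + 0/60 + 52.15/3600 = 34.0144861
  N → positive
  Longitude: 158 + 56/60 + 20/3600 = 158.9388889
  E ⇒ keep positive
Point 5:
  Latitude: 10.333′ = 0.172217°; total 28.1722167
  hemisphere S, so the sign is −
  Longitude: 8.539′ = 0.142317°; total 134.1423167
  E ⇒ keep positive
Point 6:
  φ: 10 + 14.662/60 = 10.2443667
  N → positive
  Lon: 46.622′ = 0.777033°; total 80.7770333
  W ⇒ negate

1. -89.440133, -105.041718
2. -39.201133, 62.009217
3. -47.963631, 95.766961
4. 34.014486, 158.938889
5. -28.172217, 134.142317
6. 10.244367, -80.777033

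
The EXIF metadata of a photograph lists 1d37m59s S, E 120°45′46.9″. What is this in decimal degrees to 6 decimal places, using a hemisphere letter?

1.633056° S, 120.763028° E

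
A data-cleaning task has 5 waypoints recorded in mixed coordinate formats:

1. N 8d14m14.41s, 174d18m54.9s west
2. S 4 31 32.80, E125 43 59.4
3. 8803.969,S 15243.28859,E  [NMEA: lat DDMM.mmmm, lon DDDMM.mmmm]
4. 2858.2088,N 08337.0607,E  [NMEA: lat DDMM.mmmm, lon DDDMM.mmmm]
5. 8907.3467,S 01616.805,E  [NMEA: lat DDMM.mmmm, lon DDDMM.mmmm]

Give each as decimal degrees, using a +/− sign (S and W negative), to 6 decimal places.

1. 8.237336, -174.315250
2. -4.525778, 125.733167
3. -88.066150, 152.721477
4. 28.970147, 83.617678
5. -89.122445, 16.280083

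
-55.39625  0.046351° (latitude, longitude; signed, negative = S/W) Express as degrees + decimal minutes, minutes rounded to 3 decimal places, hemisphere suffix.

Latitude is negative → S; |value| = 55.396250
Latitude: minutes = (55.396250 − 55) × 60 = 23.77500
Lon: minutes = (0.046351 − 0) × 60 = 2.78106

55° 23.775′ S, 0° 2.781′ E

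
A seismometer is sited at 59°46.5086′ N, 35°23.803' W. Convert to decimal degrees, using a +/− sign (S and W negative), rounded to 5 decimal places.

59.77514, -35.39672

φ: 59 + 46.5086/60 = 59.775143
N → positive
Lon: 23.803′ = 0.396717°; total 35.396717
W → negative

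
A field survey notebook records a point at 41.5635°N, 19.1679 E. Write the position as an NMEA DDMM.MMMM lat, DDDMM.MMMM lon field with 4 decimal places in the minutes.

4133.8100,N / 01910.0740,E

φ: 41° + 0.563500 × 60 = 41° 33.810000′
Longitude: 19° + 0.167900 × 60 = 19° 10.074000′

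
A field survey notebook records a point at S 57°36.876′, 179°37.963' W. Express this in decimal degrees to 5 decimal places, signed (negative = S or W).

Lat: 57 + 36.876/60 = 57.614600
S → negative
Lon: 37.963′ = 0.632717°; total 179.632717
W → negative

-57.61460, -179.63272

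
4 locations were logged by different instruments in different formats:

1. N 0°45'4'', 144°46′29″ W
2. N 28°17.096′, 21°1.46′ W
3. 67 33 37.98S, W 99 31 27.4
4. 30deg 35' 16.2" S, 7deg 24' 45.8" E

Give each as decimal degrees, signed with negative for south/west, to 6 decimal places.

Point 1:
  Latitude: 0 + 45/60 + 4/3600 = 0.7511111
  N ⇒ keep positive
  Lon: 46′ + 29″ = 46.48333′; 144 + 46.48333/60 = 144.7747222
  W ⇒ negate
Point 2:
  Latitude: 17.096′ = 0.284933°; total 28.2849333
  N → positive
  λ: 1.46′ = 0.024333°; total 21.0243333
  W → negative
Point 3:
  Lat: 33′ + 37.98″ = 33.63300′; 67 + 33.63300/60 = 67.5605500
  hemisphere S, so the sign is −
  Lon: 99° + 31/60 + 27.4/3600 = 99 + 0.516667 + 0.007611 = 99.5242778
  W → negative
Point 4:
  φ: 30° + 35/60 + 16.2/3600 = 30 + 0.583333 + 0.004500 = 30.5878333
  S → negative
  Longitude: 24′ + 45.8″ = 24.76333′; 7 + 24.76333/60 = 7.4127222
  E → positive

1. 0.751111, -144.774722
2. 28.284933, -21.024333
3. -67.560550, -99.524278
4. -30.587833, 7.412722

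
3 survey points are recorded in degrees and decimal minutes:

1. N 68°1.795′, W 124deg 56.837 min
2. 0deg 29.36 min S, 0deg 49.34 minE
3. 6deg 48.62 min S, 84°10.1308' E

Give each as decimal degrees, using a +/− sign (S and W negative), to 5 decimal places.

1. 68.02992, -124.94728
2. -0.48933, 0.82233
3. -6.81033, 84.16885

Point 1:
  Lat: 1.795′ = 0.029917°; total 68.029917
  N → positive
  Longitude: 56.837′ = 0.947283°; total 124.947283
  W → negative
Point 2:
  φ: 29.36′ = 0.489333°; total 0.489333
  hemisphere S, so the sign is −
  Longitude: 0 + 49.34/60 = 0.822333
  E ⇒ keep positive
Point 3:
  Latitude: 6 + 48.62/60 = 6.810333
  hemisphere S, so the sign is −
  Lon: 84 + 10.1308/60 = 84.168847
  E ⇒ keep positive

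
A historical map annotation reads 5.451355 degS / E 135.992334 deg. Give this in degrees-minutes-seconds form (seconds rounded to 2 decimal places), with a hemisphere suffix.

5°27′4.88″ S, 135°59′32.40″ E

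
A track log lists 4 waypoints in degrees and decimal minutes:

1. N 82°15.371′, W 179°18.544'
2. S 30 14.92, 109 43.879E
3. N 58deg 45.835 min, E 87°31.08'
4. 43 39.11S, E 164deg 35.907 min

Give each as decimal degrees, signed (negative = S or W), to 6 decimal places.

1. 82.256183, -179.309067
2. -30.248667, 109.731317
3. 58.763917, 87.518000
4. -43.651833, 164.598450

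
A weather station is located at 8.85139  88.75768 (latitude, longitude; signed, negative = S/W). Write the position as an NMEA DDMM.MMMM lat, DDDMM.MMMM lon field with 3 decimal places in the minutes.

0851.083,N / 08845.461,E

φ: 8° + 0.851390 × 60 = 8° 51.08340′
Longitude: minutes = (88.757680 − 88) × 60 = 45.46080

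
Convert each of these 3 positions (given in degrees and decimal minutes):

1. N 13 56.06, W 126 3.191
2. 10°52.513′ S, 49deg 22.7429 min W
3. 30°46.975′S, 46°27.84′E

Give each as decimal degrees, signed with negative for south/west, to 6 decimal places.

1. 13.934333, -126.053183
2. -10.875217, -49.379048
3. -30.782917, 46.464000

Point 1:
  φ: 56.06′ = 0.934333°; total 13.9343333
  N → positive
  Longitude: 126 + 3.191/60 = 126.0531833
  W ⇒ negate
Point 2:
  Latitude: 52.513′ = 0.875217°; total 10.8752167
  S ⇒ negate
  Longitude: 22.7429′ = 0.379048°; total 49.3790483
  hemisphere W, so the sign is −
Point 3:
  Lat: 46.975′ = 0.782917°; total 30.7829167
  S ⇒ negate
  λ: 27.84′ = 0.464000°; total 46.4640000
  E → positive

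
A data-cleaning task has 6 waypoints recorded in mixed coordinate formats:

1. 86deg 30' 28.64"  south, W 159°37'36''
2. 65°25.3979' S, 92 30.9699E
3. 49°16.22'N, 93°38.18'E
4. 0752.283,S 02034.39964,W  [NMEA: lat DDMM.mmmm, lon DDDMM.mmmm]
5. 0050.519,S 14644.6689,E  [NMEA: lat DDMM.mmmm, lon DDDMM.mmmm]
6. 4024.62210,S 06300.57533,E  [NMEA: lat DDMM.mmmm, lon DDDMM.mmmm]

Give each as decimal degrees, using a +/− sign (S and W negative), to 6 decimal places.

Point 1:
  Lat: 86 + 30/60 + 28.64/3600 = 86.5079556
  S ⇒ negate
  λ: 159° + 37/60 + 36/3600 = 159 + 0.616667 + 0.010000 = 159.6266667
  W → negative
Point 2:
  φ: 25.3979′ = 0.423298°; total 65.4232983
  S → negative
  Lon: 92 + 30.9699/60 = 92.5161650
  E ⇒ keep positive
Point 3:
  φ: 16.22′ = 0.270333°; total 49.2703333
  N → positive
  Longitude: 38.18′ = 0.636333°; total 93.6363333
  E ⇒ keep positive
Point 4:
  Lat: degrees = first 2 digits = 7, minutes = 52.283; 7 + 52.283/60 = 7.8713833
  S ⇒ negate
  λ: split at 3 digits → 020° and 34.39964′; 20 + 34.39964/60 = 20.5733273
  hemisphere W, so the sign is −
Point 5:
  Lat: split at 2 digits → 00° and 50.519′; 0 + 50.519/60 = 0.8419833
  S → negative
  Lon: degrees = first 3 digits = 146, minutes = 44.6689; 146 + 44.6689/60 = 146.7444817
  E → positive
Point 6:
  Latitude: degrees = first 2 digits = 40, minutes = 24.6221; 40 + 24.6221/60 = 40.4103683
  hemisphere S, so the sign is −
  Longitude: split at 3 digits → 063° and 0.57533′; 63 + 0.57533/60 = 63.0095888
  E ⇒ keep positive

1. -86.507956, -159.626667
2. -65.423298, 92.516165
3. 49.270333, 93.636333
4. -7.871383, -20.573327
5. -0.841983, 146.744482
6. -40.410368, 63.009589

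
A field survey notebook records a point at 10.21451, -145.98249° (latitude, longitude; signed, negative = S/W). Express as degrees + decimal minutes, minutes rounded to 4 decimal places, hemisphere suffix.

10° 12.8706′ N, 145° 58.9494′ W

φ: fractional part 0.214510 → 12.870600 minutes
Longitude is negative → W; |value| = 145.982490
λ: fractional part 0.982490 → 58.949400 minutes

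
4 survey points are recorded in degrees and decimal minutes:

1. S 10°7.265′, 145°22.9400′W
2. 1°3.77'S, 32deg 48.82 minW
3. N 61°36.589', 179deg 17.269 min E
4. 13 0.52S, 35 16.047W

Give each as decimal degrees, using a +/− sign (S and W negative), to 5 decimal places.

1. -10.12108, -145.38233
2. -1.06283, -32.81367
3. 61.60982, 179.28782
4. -13.00867, -35.26745

Point 1:
  Lat: 7.265′ = 0.121083°; total 10.121083
  hemisphere S, so the sign is −
  Lon: 22.94′ = 0.382333°; total 145.382333
  W ⇒ negate
Point 2:
  Lat: 3.77′ = 0.062833°; total 1.062833
  S → negative
  Longitude: 32 + 48.82/60 = 32.813667
  W → negative
Point 3:
  Lat: 36.589′ = 0.609817°; total 61.609817
  N ⇒ keep positive
  Longitude: 17.269′ = 0.287817°; total 179.287817
  E ⇒ keep positive
Point 4:
  φ: 0.52′ = 0.008667°; total 13.008667
  S → negative
  λ: 16.047′ = 0.267450°; total 35.267450
  W ⇒ negate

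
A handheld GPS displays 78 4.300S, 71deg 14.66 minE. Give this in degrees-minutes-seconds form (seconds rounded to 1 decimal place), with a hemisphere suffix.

78°04′18.0″ S, 71°14′39.6″ E

φ: fractional minutes 0.30000 × 60 = 18.000″
λ: 14.66000′ → 14′ and 0.66000 × 60 = 39.600″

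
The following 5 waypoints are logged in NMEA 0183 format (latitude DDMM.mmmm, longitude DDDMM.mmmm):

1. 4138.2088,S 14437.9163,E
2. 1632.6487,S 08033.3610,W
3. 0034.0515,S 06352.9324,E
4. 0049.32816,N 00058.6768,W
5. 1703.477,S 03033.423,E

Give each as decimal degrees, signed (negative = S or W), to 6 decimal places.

Point 1:
  Lat: degrees = first 2 digits = 41, minutes = 38.2088; 41 + 38.2088/60 = 41.6368133
  S ⇒ negate
  Longitude: degrees = first 3 digits = 144, minutes = 37.9163; 144 + 37.9163/60 = 144.6319383
  E ⇒ keep positive
Point 2:
  φ: degrees = first 2 digits = 16, minutes = 32.6487; 16 + 32.6487/60 = 16.5441450
  S → negative
  Longitude: degrees = first 3 digits = 80, minutes = 33.361; 80 + 33.361/60 = 80.5560167
  W → negative
Point 3:
  Latitude: degrees = first 2 digits = 0, minutes = 34.0515; 0 + 34.0515/60 = 0.5675250
  hemisphere S, so the sign is −
  λ: degrees = first 3 digits = 63, minutes = 52.9324; 63 + 52.9324/60 = 63.8822067
  E → positive
Point 4:
  φ: degrees = first 2 digits = 0, minutes = 49.32816; 0 + 49.32816/60 = 0.8221360
  N ⇒ keep positive
  λ: split at 3 digits → 000° and 58.6768′; 0 + 58.6768/60 = 0.9779467
  W ⇒ negate
Point 5:
  Lat: split at 2 digits → 17° and 3.477′; 17 + 3.477/60 = 17.0579500
  hemisphere S, so the sign is −
  Lon: split at 3 digits → 030° and 33.423′; 30 + 33.423/60 = 30.5570500
  E ⇒ keep positive

1. -41.636813, 144.631938
2. -16.544145, -80.556017
3. -0.567525, 63.882207
4. 0.822136, -0.977947
5. -17.057950, 30.557050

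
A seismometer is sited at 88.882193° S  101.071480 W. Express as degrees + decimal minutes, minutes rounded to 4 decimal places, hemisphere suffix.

88° 52.9316′ S, 101° 4.2888′ W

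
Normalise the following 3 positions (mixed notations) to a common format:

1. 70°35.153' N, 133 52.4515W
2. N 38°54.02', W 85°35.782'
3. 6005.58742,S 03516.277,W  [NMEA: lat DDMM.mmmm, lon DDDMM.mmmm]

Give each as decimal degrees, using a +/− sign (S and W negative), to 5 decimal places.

Point 1:
  φ: 35.153′ = 0.585883°; total 70.585883
  N → positive
  Lon: 133 + 52.4515/60 = 133.874192
  W ⇒ negate
Point 2:
  Lat: 38 + 54.02/60 = 38.900333
  N ⇒ keep positive
  λ: 85 + 35.782/60 = 85.596367
  W → negative
Point 3:
  φ: degrees = first 2 digits = 60, minutes = 5.58742; 60 + 5.58742/60 = 60.093124
  S → negative
  λ: split at 3 digits → 035° and 16.277′; 35 + 16.277/60 = 35.271283
  hemisphere W, so the sign is −

1. 70.58588, -133.87419
2. 38.90033, -85.59637
3. -60.09312, -35.27128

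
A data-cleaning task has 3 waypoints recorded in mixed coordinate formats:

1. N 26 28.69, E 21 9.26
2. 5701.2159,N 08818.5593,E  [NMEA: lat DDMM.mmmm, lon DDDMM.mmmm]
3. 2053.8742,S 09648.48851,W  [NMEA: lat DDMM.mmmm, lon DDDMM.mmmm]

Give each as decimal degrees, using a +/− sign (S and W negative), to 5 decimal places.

Point 1:
  Lat: 26 + 28.69/60 = 26.478167
  N → positive
  Lon: 9.26′ = 0.154333°; total 21.154333
  E → positive
Point 2:
  Latitude: split at 2 digits → 57° and 1.2159′; 57 + 1.2159/60 = 57.020265
  N → positive
  λ: degrees = first 3 digits = 88, minutes = 18.5593; 88 + 18.5593/60 = 88.309322
  E → positive
Point 3:
  Lat: split at 2 digits → 20° and 53.8742′; 20 + 53.8742/60 = 20.897903
  hemisphere S, so the sign is −
  λ: degrees = first 3 digits = 96, minutes = 48.48851; 96 + 48.48851/60 = 96.808142
  W → negative

1. 26.47817, 21.15433
2. 57.02027, 88.30932
3. -20.89790, -96.80814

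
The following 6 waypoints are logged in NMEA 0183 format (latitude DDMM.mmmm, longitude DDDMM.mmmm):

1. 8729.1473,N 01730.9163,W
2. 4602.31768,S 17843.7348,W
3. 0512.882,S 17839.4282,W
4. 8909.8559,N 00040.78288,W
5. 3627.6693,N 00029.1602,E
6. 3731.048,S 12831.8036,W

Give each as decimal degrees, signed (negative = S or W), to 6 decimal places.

Point 1:
  Lat: split at 2 digits → 87° and 29.1473′; 87 + 29.1473/60 = 87.4857883
  N → positive
  Longitude: degrees = first 3 digits = 17, minutes = 30.9163; 17 + 30.9163/60 = 17.5152717
  hemisphere W, so the sign is −
Point 2:
  Latitude: degrees = first 2 digits = 46, minutes = 2.31768; 46 + 2.31768/60 = 46.0386280
  S → negative
  Longitude: degrees = first 3 digits = 178, minutes = 43.7348; 178 + 43.7348/60 = 178.7289133
  W ⇒ negate
Point 3:
  Latitude: degrees = first 2 digits = 5, minutes = 12.882; 5 + 12.882/60 = 5.2147000
  hemisphere S, so the sign is −
  λ: split at 3 digits → 178° and 39.4282′; 178 + 39.4282/60 = 178.6571367
  hemisphere W, so the sign is −
Point 4:
  Latitude: degrees = first 2 digits = 89, minutes = 9.8559; 89 + 9.8559/60 = 89.1642650
  N → positive
  λ: split at 3 digits → 000° and 40.78288′; 0 + 40.78288/60 = 0.6797147
  hemisphere W, so the sign is −
Point 5:
  Lat: split at 2 digits → 36° and 27.6693′; 36 + 27.6693/60 = 36.4611550
  N → positive
  Longitude: degrees = first 3 digits = 0, minutes = 29.1602; 0 + 29.1602/60 = 0.4860033
  E → positive
Point 6:
  φ: degrees = first 2 digits = 37, minutes = 31.048; 37 + 31.048/60 = 37.5174667
  S → negative
  λ: degrees = first 3 digits = 128, minutes = 31.8036; 128 + 31.8036/60 = 128.5300600
  W ⇒ negate

1. 87.485788, -17.515272
2. -46.038628, -178.728913
3. -5.214700, -178.657137
4. 89.164265, -0.679715
5. 36.461155, 0.486003
6. -37.517467, -128.530060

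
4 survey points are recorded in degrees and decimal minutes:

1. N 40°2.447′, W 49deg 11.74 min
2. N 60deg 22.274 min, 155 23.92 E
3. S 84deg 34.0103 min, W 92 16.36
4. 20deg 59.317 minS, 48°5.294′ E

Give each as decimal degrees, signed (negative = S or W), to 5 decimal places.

1. 40.04078, -49.19567
2. 60.37123, 155.39867
3. -84.56684, -92.27267
4. -20.98862, 48.08823

Point 1:
  Lat: 40 + 2.447/60 = 40.040783
  N → positive
  Lon: 49 + 11.74/60 = 49.195667
  hemisphere W, so the sign is −
Point 2:
  Lat: 22.274′ = 0.371233°; total 60.371233
  N → positive
  Lon: 155 + 23.92/60 = 155.398667
  E ⇒ keep positive
Point 3:
  Lat: 34.0103′ = 0.566838°; total 84.566838
  S ⇒ negate
  Longitude: 92 + 16.36/60 = 92.272667
  W ⇒ negate
Point 4:
  φ: 20 + 59.317/60 = 20.988617
  S ⇒ negate
  λ: 48 + 5.294/60 = 48.088233
  E → positive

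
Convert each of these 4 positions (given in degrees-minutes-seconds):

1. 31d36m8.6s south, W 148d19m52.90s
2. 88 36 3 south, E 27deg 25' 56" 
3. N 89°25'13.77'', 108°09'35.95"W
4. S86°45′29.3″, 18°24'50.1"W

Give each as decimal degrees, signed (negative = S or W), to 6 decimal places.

Point 1:
  Lat: 31 + 36/60 + 8.6/3600 = 31.6023889
  S → negative
  λ: 148° + 19/60 + 52.9/3600 = 148 + 0.316667 + 0.014694 = 148.3313611
  W ⇒ negate
Point 2:
  Lat: 88 + 36/60 + 3/3600 = 88.6008333
  hemisphere S, so the sign is −
  Lon: 25′ + 56″ = 25.93333′; 27 + 25.93333/60 = 27.4322222
  E → positive
Point 3:
  Lat: 89 + 25/60 + 13.77/3600 = 89.4204917
  N → positive
  Longitude: 9′ + 35.95″ = 9.59917′; 108 + 9.59917/60 = 108.1599861
  W ⇒ negate
Point 4:
  Lat: 86° + 45/60 + 29.3/3600 = 86 + 0.750000 + 0.008139 = 86.7581389
  S → negative
  Lon: 18° + 24/60 + 50.1/3600 = 18 + 0.400000 + 0.013917 = 18.4139167
  W → negative

1. -31.602389, -148.331361
2. -88.600833, 27.432222
3. 89.420492, -108.159986
4. -86.758139, -18.413917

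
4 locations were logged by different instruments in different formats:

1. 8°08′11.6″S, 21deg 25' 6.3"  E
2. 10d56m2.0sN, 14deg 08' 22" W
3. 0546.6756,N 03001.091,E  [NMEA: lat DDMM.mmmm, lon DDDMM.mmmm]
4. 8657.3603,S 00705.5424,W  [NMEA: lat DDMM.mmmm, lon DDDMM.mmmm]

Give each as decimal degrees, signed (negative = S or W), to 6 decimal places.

Point 1:
  Lat: 8′ + 11.6″ = 8.19333′; 8 + 8.19333/60 = 8.1365556
  hemisphere S, so the sign is −
  λ: 21° + 25/60 + 6.3/3600 = 21 + 0.416667 + 0.001750 = 21.4184167
  E → positive
Point 2:
  φ: 10° + 56/60 + 2/3600 = 10 + 0.933333 + 0.000556 = 10.9338889
  N ⇒ keep positive
  λ: 14° + 8/60 + 22/3600 = 14 + 0.133333 + 0.006111 = 14.1394444
  W ⇒ negate
Point 3:
  φ: split at 2 digits → 05° and 46.6756′; 5 + 46.6756/60 = 5.7779267
  N ⇒ keep positive
  λ: split at 3 digits → 030° and 1.091′; 30 + 1.091/60 = 30.0181833
  E ⇒ keep positive
Point 4:
  Latitude: split at 2 digits → 86° and 57.3603′; 86 + 57.3603/60 = 86.9560050
  S → negative
  Lon: degrees = first 3 digits = 7, minutes = 5.5424; 7 + 5.5424/60 = 7.0923733
  W → negative

1. -8.136556, 21.418417
2. 10.933889, -14.139444
3. 5.777927, 30.018183
4. -86.956005, -7.092373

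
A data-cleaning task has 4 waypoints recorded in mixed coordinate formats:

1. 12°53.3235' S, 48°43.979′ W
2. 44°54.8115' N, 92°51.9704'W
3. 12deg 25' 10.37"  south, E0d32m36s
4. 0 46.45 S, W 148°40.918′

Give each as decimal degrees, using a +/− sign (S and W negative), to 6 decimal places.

1. -12.888725, -48.732983
2. 44.913525, -92.866173
3. -12.419547, 0.543333
4. -0.774167, -148.681967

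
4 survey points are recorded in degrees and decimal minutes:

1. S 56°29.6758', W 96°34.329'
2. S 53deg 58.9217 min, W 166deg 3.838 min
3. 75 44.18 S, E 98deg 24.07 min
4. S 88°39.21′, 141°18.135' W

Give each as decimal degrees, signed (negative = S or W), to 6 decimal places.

Point 1:
  Lat: 29.6758′ = 0.494597°; total 56.4945967
  S ⇒ negate
  λ: 96 + 34.329/60 = 96.5721500
  W ⇒ negate
Point 2:
  Latitude: 58.9217′ = 0.982028°; total 53.9820283
  S ⇒ negate
  Lon: 3.838′ = 0.063967°; total 166.0639667
  hemisphere W, so the sign is −
Point 3:
  Latitude: 44.18′ = 0.736333°; total 75.7363333
  hemisphere S, so the sign is −
  λ: 24.07′ = 0.401167°; total 98.4011667
  E → positive
Point 4:
  Lat: 88 + 39.21/60 = 88.6535000
  hemisphere S, so the sign is −
  λ: 18.135′ = 0.302250°; total 141.3022500
  hemisphere W, so the sign is −

1. -56.494597, -96.572150
2. -53.982028, -166.063967
3. -75.736333, 98.401167
4. -88.653500, -141.302250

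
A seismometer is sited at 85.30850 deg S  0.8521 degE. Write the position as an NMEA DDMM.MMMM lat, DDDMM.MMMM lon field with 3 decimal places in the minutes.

8518.510,S / 00051.126,E

Latitude: fractional part 0.308500 → 18.51000 minutes
Longitude: 0° + 0.852100 × 60 = 0° 51.12600′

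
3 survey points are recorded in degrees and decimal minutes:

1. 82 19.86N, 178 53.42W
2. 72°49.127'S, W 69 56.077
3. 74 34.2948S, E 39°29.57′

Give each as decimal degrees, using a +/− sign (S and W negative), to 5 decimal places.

Point 1:
  Lat: 82 + 19.86/60 = 82.331000
  N ⇒ keep positive
  Longitude: 178 + 53.42/60 = 178.890333
  hemisphere W, so the sign is −
Point 2:
  φ: 72 + 49.127/60 = 72.818783
  S → negative
  Lon: 56.077′ = 0.934617°; total 69.934617
  W ⇒ negate
Point 3:
  Latitude: 34.2948′ = 0.571580°; total 74.571580
  S → negative
  Longitude: 29.57′ = 0.492833°; total 39.492833
  E ⇒ keep positive

1. 82.33100, -178.89033
2. -72.81878, -69.93462
3. -74.57158, 39.49283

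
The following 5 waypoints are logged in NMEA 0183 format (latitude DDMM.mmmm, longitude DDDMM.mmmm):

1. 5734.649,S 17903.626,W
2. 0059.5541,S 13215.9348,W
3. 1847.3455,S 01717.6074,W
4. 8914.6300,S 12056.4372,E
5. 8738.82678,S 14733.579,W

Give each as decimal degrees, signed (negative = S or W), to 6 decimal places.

1. -57.577483, -179.060433
2. -0.992568, -132.265580
3. -18.789092, -17.293457
4. -89.243833, 120.940620
5. -87.647113, -147.559650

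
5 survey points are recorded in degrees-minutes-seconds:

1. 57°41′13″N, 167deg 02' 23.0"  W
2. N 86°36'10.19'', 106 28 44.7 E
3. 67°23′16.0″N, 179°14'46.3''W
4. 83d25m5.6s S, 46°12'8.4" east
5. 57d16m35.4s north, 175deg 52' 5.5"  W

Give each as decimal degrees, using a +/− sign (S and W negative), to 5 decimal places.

1. 57.68694, -167.03972
2. 86.60283, 106.47908
3. 67.38778, -179.24619
4. -83.41822, 46.20233
5. 57.27650, -175.86819

Point 1:
  Lat: 57 + 41/60 + 13/3600 = 57.686944
  N ⇒ keep positive
  Longitude: 167° + 2/60 + 23/3600 = 167 + 0.033333 + 0.006389 = 167.039722
  W ⇒ negate
Point 2:
  Lat: 36′ + 10.19″ = 36.16983′; 86 + 36.16983/60 = 86.602831
  N ⇒ keep positive
  Lon: 106° + 28/60 + 44.7/3600 = 106 + 0.466667 + 0.012417 = 106.479083
  E → positive
Point 3:
  Latitude: 67° + 23/60 + 16/3600 = 67 + 0.383333 + 0.004444 = 67.387778
  N → positive
  λ: 14′ + 46.3″ = 14.77167′; 179 + 14.77167/60 = 179.246194
  W → negative
Point 4:
  Lat: 83 + 25/60 + 5.6/3600 = 83.418222
  S ⇒ negate
  Lon: 46° + 12/60 + 8.4/3600 = 46 + 0.200000 + 0.002333 = 46.202333
  E → positive
Point 5:
  φ: 16′ + 35.4″ = 16.59000′; 57 + 16.59000/60 = 57.276500
  N → positive
  λ: 52′ + 5.5″ = 52.09167′; 175 + 52.09167/60 = 175.868194
  W ⇒ negate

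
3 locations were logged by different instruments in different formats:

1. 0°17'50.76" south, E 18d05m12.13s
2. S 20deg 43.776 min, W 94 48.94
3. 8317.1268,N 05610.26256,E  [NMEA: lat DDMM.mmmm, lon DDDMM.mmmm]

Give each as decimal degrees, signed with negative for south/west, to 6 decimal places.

Point 1:
  Latitude: 0 + 17/60 + 50.76/3600 = 0.2974333
  hemisphere S, so the sign is −
  Longitude: 18 + 5/60 + 12.13/3600 = 18.0867028
  E → positive
Point 2:
  Lat: 20 + 43.776/60 = 20.7296000
  S ⇒ negate
  Lon: 94 + 48.94/60 = 94.8156667
  hemisphere W, so the sign is −
Point 3:
  φ: split at 2 digits → 83° and 17.1268′; 83 + 17.1268/60 = 83.2854467
  N ⇒ keep positive
  λ: split at 3 digits → 056° and 10.26256′; 56 + 10.26256/60 = 56.1710427
  E → positive

1. -0.297433, 18.086703
2. -20.729600, -94.815667
3. 83.285447, 56.171043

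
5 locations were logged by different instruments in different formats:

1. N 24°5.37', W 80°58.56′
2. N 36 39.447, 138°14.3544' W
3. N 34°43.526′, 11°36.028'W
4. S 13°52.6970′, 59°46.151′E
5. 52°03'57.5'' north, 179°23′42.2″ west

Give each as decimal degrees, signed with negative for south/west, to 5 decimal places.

1. 24.08950, -80.97600
2. 36.65745, -138.23924
3. 34.72543, -11.60047
4. -13.87828, 59.76918
5. 52.06597, -179.39506

Point 1:
  Latitude: 5.37′ = 0.089500°; total 24.089500
  N ⇒ keep positive
  λ: 58.56′ = 0.976000°; total 80.976000
  W ⇒ negate
Point 2:
  φ: 39.447′ = 0.657450°; total 36.657450
  N ⇒ keep positive
  Longitude: 138 + 14.3544/60 = 138.239240
  W ⇒ negate
Point 3:
  Lat: 43.526′ = 0.725433°; total 34.725433
  N ⇒ keep positive
  Longitude: 11 + 36.028/60 = 11.600467
  W ⇒ negate
Point 4:
  Latitude: 13 + 52.697/60 = 13.878283
  hemisphere S, so the sign is −
  λ: 59 + 46.151/60 = 59.769183
  E ⇒ keep positive
Point 5:
  Latitude: 3′ + 57.5″ = 3.95833′; 52 + 3.95833/60 = 52.065972
  N → positive
  Longitude: 23′ + 42.2″ = 23.70333′; 179 + 23.70333/60 = 179.395056
  W ⇒ negate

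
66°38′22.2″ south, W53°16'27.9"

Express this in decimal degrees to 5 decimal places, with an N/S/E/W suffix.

66.63950° S, 53.27442° W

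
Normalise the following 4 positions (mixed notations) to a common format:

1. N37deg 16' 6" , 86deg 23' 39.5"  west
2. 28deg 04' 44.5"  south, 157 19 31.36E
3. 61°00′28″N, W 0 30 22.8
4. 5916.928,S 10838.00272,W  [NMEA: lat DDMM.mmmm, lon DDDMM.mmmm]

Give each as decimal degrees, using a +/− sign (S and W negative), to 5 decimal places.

1. 37.26833, -86.39431
2. -28.07903, 157.32538
3. 61.00778, -0.50633
4. -59.28213, -108.63338

Point 1:
  Lat: 37 + 16/60 + 6/3600 = 37.268333
  N → positive
  Longitude: 23′ + 39.5″ = 23.65833′; 86 + 23.65833/60 = 86.394306
  W → negative
Point 2:
  φ: 28° + 4/60 + 44.5/3600 = 28 + 0.066667 + 0.012361 = 28.079028
  S → negative
  Longitude: 19′ + 31.36″ = 19.52267′; 157 + 19.52267/60 = 157.325378
  E → positive
Point 3:
  φ: 61 + 0/60 + 28/3600 = 61.007778
  N ⇒ keep positive
  λ: 30′ + 22.8″ = 30.38000′; 0 + 30.38000/60 = 0.506333
  hemisphere W, so the sign is −
Point 4:
  φ: split at 2 digits → 59° and 16.928′; 59 + 16.928/60 = 59.282133
  S ⇒ negate
  Longitude: split at 3 digits → 108° and 38.00272′; 108 + 38.00272/60 = 108.633379
  W ⇒ negate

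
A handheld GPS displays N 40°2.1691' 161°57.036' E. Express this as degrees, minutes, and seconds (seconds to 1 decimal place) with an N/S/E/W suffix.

40°02′10.1″ N, 161°57′2.2″ E

φ: fractional minutes 0.16910 × 60 = 10.146″
Longitude: 57.03600′ → 57′ and 0.03600 × 60 = 2.160″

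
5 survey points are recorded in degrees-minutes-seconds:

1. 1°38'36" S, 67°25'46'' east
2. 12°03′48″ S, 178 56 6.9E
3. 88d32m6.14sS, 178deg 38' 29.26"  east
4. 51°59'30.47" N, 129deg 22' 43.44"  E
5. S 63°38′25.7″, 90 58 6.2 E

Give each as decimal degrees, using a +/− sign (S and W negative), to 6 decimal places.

Point 1:
  Latitude: 1° + 38/60 + 36/3600 = 1 + 0.633333 + 0.010000 = 1.6433333
  S ⇒ negate
  Lon: 25′ + 46″ = 25.76667′; 67 + 25.76667/60 = 67.4294444
  E ⇒ keep positive
Point 2:
  Latitude: 12° + 3/60 + 48/3600 = 12 + 0.050000 + 0.013333 = 12.0633333
  S ⇒ negate
  Lon: 56′ + 6.9″ = 56.11500′; 178 + 56.11500/60 = 178.9352500
  E ⇒ keep positive
Point 3:
  φ: 88 + 32/60 + 6.14/3600 = 88.5350389
  S ⇒ negate
  Longitude: 178 + 38/60 + 29.26/3600 = 178.6414611
  E → positive
Point 4:
  Lat: 59′ + 30.47″ = 59.50783′; 51 + 59.50783/60 = 51.9917972
  N ⇒ keep positive
  Lon: 129° + 22/60 + 43.44/3600 = 129 + 0.366667 + 0.012067 = 129.3787333
  E ⇒ keep positive
Point 5:
  Latitude: 63° + 38/60 + 25.7/3600 = 63 + 0.633333 + 0.007139 = 63.6404722
  S → negative
  Longitude: 58′ + 6.2″ = 58.10333′; 90 + 58.10333/60 = 90.9683889
  E → positive

1. -1.643333, 67.429444
2. -12.063333, 178.935250
3. -88.535039, 178.641461
4. 51.991797, 129.378733
5. -63.640472, 90.968389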